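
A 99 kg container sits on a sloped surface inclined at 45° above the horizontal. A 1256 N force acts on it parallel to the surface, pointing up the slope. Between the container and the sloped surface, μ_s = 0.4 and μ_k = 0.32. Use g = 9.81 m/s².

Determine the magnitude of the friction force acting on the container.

f ≈ 220 N (down the incline)

The normal reaction is N = m g cos θ = 686.7 N.
Parallel to the incline, ΣF = 0 gives f = m g sin θ − P = 686.7 − 1256 = -569.3 N (up-slope positive).
Static friction can supply at most μ_s N = 274.7 N.
Since |-569.3| > 274.7 N, static friction cannot hold it; the container slides up the incline and kinetic friction applies: f = μ_k N = 0.32 × 686.7 = 220 N.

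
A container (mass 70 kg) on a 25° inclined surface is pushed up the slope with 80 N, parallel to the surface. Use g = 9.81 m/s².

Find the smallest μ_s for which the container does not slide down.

μ_s,min ≈ 0.338

N = m g cos θ = 622.4 N.
Friction must make up the shortfall along the incline: f = m g sin θ − P = 290.2 − 80 = 210.2 N.
At the threshold f = μ_s N, so μ_s,min = 210.2/622.4 = 0.338.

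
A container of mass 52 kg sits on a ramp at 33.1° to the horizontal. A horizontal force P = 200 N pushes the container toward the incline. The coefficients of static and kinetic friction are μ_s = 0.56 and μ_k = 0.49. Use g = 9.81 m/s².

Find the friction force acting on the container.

f ≈ 111 N (up the incline)

The horizontal push has a component P sin θ into the surface, so N = m g cos θ + P sin θ = 427.3 + 109.2 = 536.6 N.
Along the incline, the net driving force (taking up-slope positive) is P cos θ − m g sin θ = 167.5 − 278.6 = -111 N, so equilibrium requires friction f = 111 N (up-slope).
The limit of static friction is μ_s N = 300.5 N.
Since 111 N is within the 300.5 N limit, the container stays put and friction is exactly 111 N.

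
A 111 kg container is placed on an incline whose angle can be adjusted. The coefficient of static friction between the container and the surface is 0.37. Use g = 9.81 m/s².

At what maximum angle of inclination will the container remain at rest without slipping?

θ_max ≈ 20.3°

At the slip threshold, m g sin θ = μ_s · m g cos θ, so tan θ = μ_s.
θ_max = arctan(0.37) = 20.3°.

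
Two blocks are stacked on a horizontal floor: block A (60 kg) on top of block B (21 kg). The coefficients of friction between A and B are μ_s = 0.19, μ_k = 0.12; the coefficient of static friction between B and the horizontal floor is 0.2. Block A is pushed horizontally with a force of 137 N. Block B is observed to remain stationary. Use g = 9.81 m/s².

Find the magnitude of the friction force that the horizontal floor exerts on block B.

The normal force B exerts on A is simply A's weight, N₁ = 588.6 N.
Maximum static friction on A from B: μ_s N₁ = 0.19×588.6 = 111.8 N.
P = 137 N exceeds that limit, so A slips over B and the interface friction becomes kinetic: f₁ = μ_k N₁ = 0.12×588.6 = 70.6 N.
B experiences an equal 70.6 N forward from A (third law). B is in equilibrium, so the floor supplies f₂ = 70.6 N of static friction (limit μ_s(m_A+m_B)g = 158.9 N, not exceeded).

f ≈ 70.6 N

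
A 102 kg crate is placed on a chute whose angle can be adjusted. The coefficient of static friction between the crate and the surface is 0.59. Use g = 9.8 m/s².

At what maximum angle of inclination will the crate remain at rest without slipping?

At the slip threshold, m g sin θ = μ_s · m g cos θ, so tan θ = μ_s.
θ_max = arctan(0.59) = 30.5°.

θ_max ≈ 30.5°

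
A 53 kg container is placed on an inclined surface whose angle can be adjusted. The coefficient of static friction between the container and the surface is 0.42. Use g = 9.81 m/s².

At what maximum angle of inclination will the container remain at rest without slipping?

At the slip threshold, m g sin θ = μ_s · m g cos θ, so tan θ = μ_s.
θ_max = arctan(0.42) = 22.8°.

θ_max ≈ 22.8°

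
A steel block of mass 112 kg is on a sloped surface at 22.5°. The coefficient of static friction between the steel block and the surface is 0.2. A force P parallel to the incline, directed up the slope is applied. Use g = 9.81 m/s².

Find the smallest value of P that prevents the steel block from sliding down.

The steel block tends to slide down (tan θ > μ_s), so at the point of impending slip friction acts up-slope at its limit: f = μ_s N.
P is parallel to the surface, so N = m g cos θ = 1020 N.
Along the incline: P + μ_s N = m g sin θ, so P = 420 − 0.2×1020 = 217 N.

P_min ≈ 217 N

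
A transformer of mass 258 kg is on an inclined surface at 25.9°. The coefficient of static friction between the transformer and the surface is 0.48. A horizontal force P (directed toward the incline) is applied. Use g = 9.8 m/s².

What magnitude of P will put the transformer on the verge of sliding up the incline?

P ≈ 3180 N

At impending motion up the slope, friction acts down-slope at its limit: f = μ_s N.
Perpendicular to the incline: N = m g cos θ + P sin θ.
Along the incline: P cos θ = m g sin θ + μ_s N = m g sin θ + μ_s (m g cos θ + P sin θ).
Solving, P (cos θ − μ_s sin θ) = m g (sin θ + μ_s cos θ), so P = 258×9.8×(sin 25.9° + 0.48 cos 25.9°)/(cos 25.9° − 0.48 sin 25.9°) = 2530×0.8686/0.6899 = 3180 N.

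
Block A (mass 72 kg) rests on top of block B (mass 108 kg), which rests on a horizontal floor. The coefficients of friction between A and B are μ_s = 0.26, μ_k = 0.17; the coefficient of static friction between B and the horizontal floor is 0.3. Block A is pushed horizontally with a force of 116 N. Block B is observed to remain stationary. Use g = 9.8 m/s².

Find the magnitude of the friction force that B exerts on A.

Normal force at the A–B interface: N₁ = m_A g = 705.6 N.
Maximum static friction on A from B: μ_s N₁ = 0.26×705.6 = 183.5 N.
P = 116 N is within that limit, so A and B move together (both at rest); the A–B friction is simply f₁ = P = 116 N.
B experiences an equal 116 N forward from A (third law). B is in equilibrium, so the floor supplies f₂ = 116 N of static friction (limit μ_s(m_A+m_B)g = 529.2 N, not exceeded).

f ≈ 116 N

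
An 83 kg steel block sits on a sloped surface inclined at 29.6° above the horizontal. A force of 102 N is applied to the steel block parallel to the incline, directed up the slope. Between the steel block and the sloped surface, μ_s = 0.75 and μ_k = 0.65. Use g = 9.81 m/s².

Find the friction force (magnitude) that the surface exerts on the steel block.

f ≈ 300 N (up the incline)

Normal force: N = m g cos θ = 83 × 9.81 × cos 29.6° = 708 N.
For equilibrium along the incline the friction force must supply f = m g sin θ − P = 402.2 − 102 = 300.2 N (positive meaning up-slope).
Static friction can supply at most μ_s N = 531 N.
Since |300.2| ≤ 531 N, no slip — friction simply equals what equilibrium demands.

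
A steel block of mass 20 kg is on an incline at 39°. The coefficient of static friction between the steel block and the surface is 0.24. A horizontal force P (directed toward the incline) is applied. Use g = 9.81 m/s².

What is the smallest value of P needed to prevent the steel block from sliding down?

P_min ≈ 93.6 N

The steel block tends to slide down (tan θ > μ_s), so at the point of impending slip friction acts up-slope at its limit: f = μ_s N.
Perpendicular to the incline: N = m g cos θ + P sin θ.
Along the incline: P cos θ + μ_s N = m g sin θ, i.e. P cos θ + μ_s (m g cos θ + P sin θ) = m g sin θ.
Solving, P (cos θ + μ_s sin θ) = m g (sin θ − μ_s cos θ), so P = 196×0.4428/0.9282 = 93.6 N.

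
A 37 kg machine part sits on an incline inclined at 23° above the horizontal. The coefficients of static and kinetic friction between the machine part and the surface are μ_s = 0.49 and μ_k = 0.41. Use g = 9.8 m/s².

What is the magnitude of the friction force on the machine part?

Perpendicular to the surface, N = m g cos θ = 37·9.8·cos 23° = 333.8 N.
For equilibrium along the incline, friction must balance the weight component: f = m g sin θ = 141.7 N up the slope.
Static friction can supply at most μ_s N = 163.5 N.
Since |141.7| ≤ 163.5 N, static friction is sufficient; f equals the required value, not μ_s N.

f ≈ 142 N (up the incline)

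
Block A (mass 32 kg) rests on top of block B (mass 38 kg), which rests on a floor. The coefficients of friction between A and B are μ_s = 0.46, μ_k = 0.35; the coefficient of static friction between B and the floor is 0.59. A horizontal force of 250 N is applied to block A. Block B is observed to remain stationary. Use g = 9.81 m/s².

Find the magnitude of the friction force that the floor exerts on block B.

f ≈ 110 N

Between the blocks, N₁ = m_A g = 313.9 N.
So the A–B interface can sustain at most μ_s N₁ = 144.4 N of static friction.
Since P = 250 N > 144.4 N, A slides on B; the A–B friction is kinetic: f₁ = μ_k N₁ = 0.35×313.9 = 110 N.
By Newton's third law B feels 110 N forward from A. With B stationary, the floor's static friction on B balances it: f₂ = 110 N (well within μ_s(m_A+m_B)g = 405.2 N).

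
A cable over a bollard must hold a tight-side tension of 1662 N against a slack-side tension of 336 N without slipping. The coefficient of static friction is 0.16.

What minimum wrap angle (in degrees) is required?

β_min ≈ 572°

T₂/T₁ = e^{μβ} → β = ln(T₂/T₁)/μ.
β = ln(1662/336)/0.16 = 1.599/0.16 = 9.992 rad.
In degrees: β = 9.992 × 180/π = 572°.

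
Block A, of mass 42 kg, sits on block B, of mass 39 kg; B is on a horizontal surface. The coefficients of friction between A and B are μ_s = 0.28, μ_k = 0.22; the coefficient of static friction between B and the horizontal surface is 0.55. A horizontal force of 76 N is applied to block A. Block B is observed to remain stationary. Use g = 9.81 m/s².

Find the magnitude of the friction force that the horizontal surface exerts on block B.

f ≈ 76 N

The normal force B exerts on A is simply A's weight, N₁ = 412 N.
So the A–B interface can sustain at most μ_s N₁ = 115.4 N of static friction.
Since P = 76 N ≤ 115.4 N, A does not slip on B; friction on A equals P = 76 N.
By Newton's third law B feels 76 N forward from A. With B stationary, the floor's static friction on B balances it: f₂ = 76 N (well within μ_s(m_A+m_B)g = 437 N).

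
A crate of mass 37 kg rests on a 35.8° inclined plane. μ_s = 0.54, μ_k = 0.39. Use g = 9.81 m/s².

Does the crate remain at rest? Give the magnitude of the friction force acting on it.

N = m g cos θ = 294 N.
Down-slope weight component: m g sin θ = 212 N.
μ_s N = 159 N.
212 > 159 N, so it slides; kinetic friction f = μ_k N = 0.39×294 = 115 N.

f ≈ 115 N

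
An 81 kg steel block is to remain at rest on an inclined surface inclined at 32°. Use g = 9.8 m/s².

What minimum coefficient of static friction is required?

At the slip threshold m g sin θ = μ_s m g cos θ, so μ_s,min = tan θ.
μ_s,min = tan 32° = 0.625.

μ_s,min ≈ 0.625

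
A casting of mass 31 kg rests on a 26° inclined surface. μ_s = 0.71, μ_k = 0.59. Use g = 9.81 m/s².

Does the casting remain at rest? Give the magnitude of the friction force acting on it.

N = m g cos θ = 273 N.
Down-slope weight component: m g sin θ = 133 N.
μ_s N = 194 N.
133 ≤ 194 N, so it stays put; friction = 133 N.

f ≈ 133 N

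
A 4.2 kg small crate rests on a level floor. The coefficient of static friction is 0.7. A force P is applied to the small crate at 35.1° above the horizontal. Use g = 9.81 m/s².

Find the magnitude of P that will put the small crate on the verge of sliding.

P ≈ 23.6 N

N = m g − P sin α (the pull lifts the small crate).
At impending slip, P cos α = μ_s N = μ_s (m g − P sin α).
Solving: P (cos α + μ_s sin α) = μ_s m g → P = 0.7×41.2/(cos 35.1° + 0.7 sin 35.1°) = 28.8/1.221 = 23.6 N.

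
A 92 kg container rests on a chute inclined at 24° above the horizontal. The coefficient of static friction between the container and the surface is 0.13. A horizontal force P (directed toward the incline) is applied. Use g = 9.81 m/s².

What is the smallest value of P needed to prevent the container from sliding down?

The container tends to slide down (tan θ > μ_s), so at the point of impending slip friction acts up-slope at its limit: f = μ_s N.
Perpendicular to the incline: N = m g cos θ + P sin θ.
Along the incline: P cos θ + μ_s N = m g sin θ, i.e. P cos θ + μ_s (m g cos θ + P sin θ) = m g sin θ.
Solving, P (cos θ + μ_s sin θ) = m g (sin θ − μ_s cos θ), so P = 903×0.288/0.9664 = 269 N.

P_min ≈ 269 N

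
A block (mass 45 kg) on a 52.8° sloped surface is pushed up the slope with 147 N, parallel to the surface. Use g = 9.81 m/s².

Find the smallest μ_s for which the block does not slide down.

N = m g cos θ = 266.9 N.
Friction must make up the shortfall along the incline: f = m g sin θ − P = 351.6 − 147 = 204.6 N.
At the threshold f = μ_s N, so μ_s,min = 204.6/266.9 = 0.767.

μ_s,min ≈ 0.767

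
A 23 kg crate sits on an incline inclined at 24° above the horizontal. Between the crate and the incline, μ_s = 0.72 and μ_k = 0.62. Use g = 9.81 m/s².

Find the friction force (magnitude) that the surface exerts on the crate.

f ≈ 91.8 N (up the incline)

The normal reaction is N = m g cos θ = 206.1 N.
For equilibrium along the incline, friction must balance the weight component: f = m g sin θ = 91.77 N up the slope.
The static-friction ceiling is μ_s N = 0.72 × 206.1 = 148.4 N.
Since |91.77| ≤ 148.4 N, the crate remains in static equilibrium and friction takes exactly the required value.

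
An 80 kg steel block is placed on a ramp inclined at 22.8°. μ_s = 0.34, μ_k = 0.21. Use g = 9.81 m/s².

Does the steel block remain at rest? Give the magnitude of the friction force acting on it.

f ≈ 152 N

N = m g cos θ = 723 N.
Down-slope weight component: m g sin θ = 304 N.
μ_s N = 246 N.
304 > 246 N, so it slides; kinetic friction f = μ_k N = 0.21×723 = 152 N.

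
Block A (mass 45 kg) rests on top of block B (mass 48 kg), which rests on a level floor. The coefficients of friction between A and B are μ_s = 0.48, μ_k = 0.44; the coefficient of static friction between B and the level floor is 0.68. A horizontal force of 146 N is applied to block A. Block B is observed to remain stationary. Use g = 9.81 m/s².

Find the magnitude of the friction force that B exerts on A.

Between the blocks, N₁ = m_A g = 441.5 N.
Maximum static friction on A from B: μ_s N₁ = 0.48×441.5 = 211.9 N.
Since P = 146 N ≤ 211.9 N, A does not slip on B; friction on A equals P = 146 N.
B experiences an equal 146 N forward from A (third law). B is in equilibrium, so the floor supplies f₂ = 146 N of static friction (limit μ_s(m_A+m_B)g = 620.4 N, not exceeded).

f ≈ 146 N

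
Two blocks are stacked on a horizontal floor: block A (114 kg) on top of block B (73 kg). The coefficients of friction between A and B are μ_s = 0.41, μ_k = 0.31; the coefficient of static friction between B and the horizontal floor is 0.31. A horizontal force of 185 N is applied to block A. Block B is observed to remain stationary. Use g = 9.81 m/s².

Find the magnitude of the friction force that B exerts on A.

The normal force B exerts on A is simply A's weight, N₁ = 1118 N.
So the A–B interface can sustain at most μ_s N₁ = 458.5 N of static friction.
P = 185 N is within that limit, so A and B move together (both at rest); the A–B friction is simply f₁ = P = 185 N.
By Newton's third law B feels 185 N forward from A. With B stationary, the floor's static friction on B balances it: f₂ = 185 N (well within μ_s(m_A+m_B)g = 568.7 N).

f ≈ 185 N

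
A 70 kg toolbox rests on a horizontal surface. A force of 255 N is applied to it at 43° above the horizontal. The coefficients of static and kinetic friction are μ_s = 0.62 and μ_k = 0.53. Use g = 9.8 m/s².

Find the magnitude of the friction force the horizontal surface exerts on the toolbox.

Vertical equilibrium gives N = m g − P sin α = 512.1 N.
For equilibrium, f = P cos α = 255×cos 43° = 186.5 N.
The static-friction limit is μ_s N = 317.5 N.
186.5 ≤ 317.5 N → static; friction equals the required 186 N.

f ≈ 186 N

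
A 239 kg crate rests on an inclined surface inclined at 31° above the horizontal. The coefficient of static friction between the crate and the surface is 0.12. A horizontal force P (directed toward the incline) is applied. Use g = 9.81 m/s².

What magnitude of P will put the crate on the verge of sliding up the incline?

At impending motion up the slope, friction acts down-slope at its limit: f = μ_s N.
Perpendicular to the incline: N = m g cos θ + P sin θ.
Along the incline: P cos θ = m g sin θ + μ_s N = m g sin θ + μ_s (m g cos θ + P sin θ).
Solving, P (cos θ − μ_s sin θ) = m g (sin θ + μ_s cos θ), so P = 239×9.81×(sin 31° + 0.12 cos 31°)/(cos 31° − 0.12 sin 31°) = 2340×0.6179/0.7954 = 1820 N.

P ≈ 1820 N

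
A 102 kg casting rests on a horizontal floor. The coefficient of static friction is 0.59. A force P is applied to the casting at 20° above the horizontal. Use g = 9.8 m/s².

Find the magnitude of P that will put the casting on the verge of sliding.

P ≈ 517 N

N = m g − P sin α (the pull lifts the casting).
At impending slip, P cos α = μ_s N = μ_s (m g − P sin α).
Solving: P (cos α + μ_s sin α) = μ_s m g → P = 0.59×1000/(cos 20° + 0.59 sin 20°) = 590/1.141 = 517 N.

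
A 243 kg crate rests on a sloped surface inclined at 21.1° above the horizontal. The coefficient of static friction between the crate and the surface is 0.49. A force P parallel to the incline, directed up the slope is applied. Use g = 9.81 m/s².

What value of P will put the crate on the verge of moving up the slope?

P ≈ 1950 N

At impending motion up the slope, friction acts down-slope at its limit: f = μ_s N.
P is parallel to the surface, so N = m g cos θ = 2220 N.
Along the incline: P = m g sin θ + μ_s N = 858 + 0.49×2220 = 1950 N.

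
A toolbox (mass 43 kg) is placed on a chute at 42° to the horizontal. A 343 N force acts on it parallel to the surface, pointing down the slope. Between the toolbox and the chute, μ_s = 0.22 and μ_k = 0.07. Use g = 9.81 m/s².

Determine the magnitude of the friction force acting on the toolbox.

f ≈ 21.9 N (up the incline)

The normal reaction is N = m g cos θ = 313.5 N.
Parallel to the incline, ΣF = 0 gives f = m g sin θ + P = 282.3 + 343 = 625.3 N (up-slope positive).
Maximum static friction available: μ_s N = 0.22 × 313.5 = 68.97 N.
|625.3| exceeds 68.97 N, so the toolbox slips down-slope; friction is kinetic, f = μ_k N = 0.07×313.5 = 21.9 N.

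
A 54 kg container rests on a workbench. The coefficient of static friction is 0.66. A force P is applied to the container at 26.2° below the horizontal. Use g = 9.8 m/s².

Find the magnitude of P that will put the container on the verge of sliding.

P ≈ 576 N

N = m g + P sin α (the push presses the container into the workbench).
At impending slip, P cos α = μ_s N = μ_s (m g + P sin α).
Solving: P (cos α − μ_s sin α) = μ_s m g → P = 0.66×529/(cos 26.2° − 0.66 sin 26.2°) = 349/0.6059 = 576 N.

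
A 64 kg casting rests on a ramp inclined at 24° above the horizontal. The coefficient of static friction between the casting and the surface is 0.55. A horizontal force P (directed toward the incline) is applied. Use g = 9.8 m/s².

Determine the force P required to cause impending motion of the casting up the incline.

At impending motion up the slope, friction acts down-slope at its limit: f = μ_s N.
Perpendicular to the incline: N = m g cos θ + P sin θ.
Along the incline: P cos θ = m g sin θ + μ_s N = m g sin θ + μ_s (m g cos θ + P sin θ).
Solving, P (cos θ − μ_s sin θ) = m g (sin θ + μ_s cos θ), so P = 64×9.8×(sin 24° + 0.55 cos 24°)/(cos 24° − 0.55 sin 24°) = 627×0.9092/0.6898 = 827 N.

P ≈ 827 N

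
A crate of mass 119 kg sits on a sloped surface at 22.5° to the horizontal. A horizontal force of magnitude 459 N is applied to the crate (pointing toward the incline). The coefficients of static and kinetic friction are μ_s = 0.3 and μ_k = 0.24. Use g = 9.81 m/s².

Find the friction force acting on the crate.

f ≈ 22.7 N (up the incline)

Normal direction: N = m g cos θ + P sin θ = 1254 N.
Parallel to the incline: P cos θ − m g sin θ = 424.1 − 446.7 = -22.68 N; the friction needed to balance this is 22.68 N acting up the slope.
The limit of static friction is μ_s N = 376.3 N.
|f_req| = 22.68 ≤ 376.3 N → the crate is in equilibrium; friction equals the required value.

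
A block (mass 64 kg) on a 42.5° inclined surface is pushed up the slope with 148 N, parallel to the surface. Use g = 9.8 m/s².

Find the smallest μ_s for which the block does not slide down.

μ_s,min ≈ 0.596

N = m g cos θ = 462.4 N.
Friction must make up the shortfall along the incline: f = m g sin θ − P = 423.7 − 148 = 275.7 N.
At the threshold f = μ_s N, so μ_s,min = 275.7/462.4 = 0.596.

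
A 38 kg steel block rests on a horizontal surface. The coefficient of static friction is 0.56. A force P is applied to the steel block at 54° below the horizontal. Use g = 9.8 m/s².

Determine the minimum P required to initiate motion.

P ≈ 1550 N

N = m g + P sin α (the push presses the steel block into the horizontal surface).
At impending slip, P cos α = μ_s N = μ_s (m g + P sin α).
Solving: P (cos α − μ_s sin α) = μ_s m g → P = 0.56×372/(cos 54° − 0.56 sin 54°) = 209/0.1347 = 1550 N.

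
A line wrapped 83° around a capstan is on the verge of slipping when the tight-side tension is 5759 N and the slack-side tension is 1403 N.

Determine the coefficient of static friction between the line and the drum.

μ ≈ 0.975

T₂/T₁ = e^{μβ} → μ = ln(T₂/T₁)/β.
β = 83° = 1.449 rad.
μ = ln(5759/1403)/1.449 = ln(4.105)/1.449 = 0.975.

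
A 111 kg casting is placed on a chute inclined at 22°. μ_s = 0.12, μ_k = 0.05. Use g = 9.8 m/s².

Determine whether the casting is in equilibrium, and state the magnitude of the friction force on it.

f ≈ 50.4 N

N = m g cos θ = 1010 N.
Down-slope weight component: m g sin θ = 407 N.
μ_s N = 121 N.
407 > 121 N, so it slides; kinetic friction f = μ_k N = 0.05×1010 = 50.4 N.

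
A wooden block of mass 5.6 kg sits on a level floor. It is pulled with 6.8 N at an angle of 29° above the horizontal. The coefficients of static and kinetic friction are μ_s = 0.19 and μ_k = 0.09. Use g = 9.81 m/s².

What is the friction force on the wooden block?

The vertical component of P reduces the normal force: N = m g − P sin α = 54.94 − 3.297 = 51.64 N.
For equilibrium, f = P cos α = 6.8×cos 29° = 5.947 N.
μ_s N = 0.19 × 51.64 = 9.811 N.
Since 5.947 N does not exceed the limit, the wooden block stays at rest and f = 5.95 N.

f ≈ 5.95 N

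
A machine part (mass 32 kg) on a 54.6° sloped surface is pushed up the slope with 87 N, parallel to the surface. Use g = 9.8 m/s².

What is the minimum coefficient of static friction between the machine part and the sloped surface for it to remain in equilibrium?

N = m g cos θ = 181.7 N.
Friction must make up the shortfall along the incline: f = m g sin θ − P = 255.6 − 87 = 168.6 N.
At the threshold f = μ_s N, so μ_s,min = 168.6/181.7 = 0.928.

μ_s,min ≈ 0.928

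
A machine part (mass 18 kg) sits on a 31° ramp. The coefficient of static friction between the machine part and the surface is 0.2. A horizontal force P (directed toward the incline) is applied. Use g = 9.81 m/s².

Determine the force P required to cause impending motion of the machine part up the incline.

At impending motion up the slope, friction acts down-slope at its limit: f = μ_s N.
Perpendicular to the incline: N = m g cos θ + P sin θ.
Along the incline: P cos θ = m g sin θ + μ_s N = m g sin θ + μ_s (m g cos θ + P sin θ).
Solving, P (cos θ − μ_s sin θ) = m g (sin θ + μ_s cos θ), so P = 18×9.81×(sin 31° + 0.2 cos 31°)/(cos 31° − 0.2 sin 31°) = 177×0.6865/0.7542 = 161 N.

P ≈ 161 N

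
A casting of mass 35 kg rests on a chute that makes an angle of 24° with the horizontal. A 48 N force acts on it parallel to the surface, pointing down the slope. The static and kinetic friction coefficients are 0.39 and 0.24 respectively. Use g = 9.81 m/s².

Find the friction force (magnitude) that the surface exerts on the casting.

Perpendicular to the surface, N = m g cos θ = 35·9.81·cos 24° = 313.7 N.
Parallel to the incline, ΣF = 0 gives f = m g sin θ + P = 139.7 + 48 = 187.7 N (up-slope positive).
Static friction can supply at most μ_s N = 122.3 N.
Since |187.7| > 122.3 N, static friction cannot hold it; the casting slides down the incline and kinetic friction applies: f = μ_k N = 0.24 × 313.7 = 75.3 N.

f ≈ 75.3 N (up the incline)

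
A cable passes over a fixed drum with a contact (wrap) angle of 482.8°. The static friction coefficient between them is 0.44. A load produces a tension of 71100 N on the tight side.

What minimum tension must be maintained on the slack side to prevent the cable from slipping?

Capstan equation at impending slip: T_tight/T_slack = e^{μβ}.
β = 482.8° = 8.426 rad; e^{μβ} = e^{0.44×8.426} = 40.76.
T_slack = T_tight / e^{μβ} = 71100 / 40.76 = 1740 N.

T_min ≈ 1740 N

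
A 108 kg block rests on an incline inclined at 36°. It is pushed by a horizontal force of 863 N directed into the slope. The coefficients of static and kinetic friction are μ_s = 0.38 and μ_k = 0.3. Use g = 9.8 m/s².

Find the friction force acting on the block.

Normal direction: N = m g cos θ + P sin θ = 1364 N.
Parallel to the incline: P cos θ − m g sin θ = 698.2 − 622.1 = 76.07 N; the friction needed to balance this is 76.07 N acting down the slope.
Maximum static friction: μ_s N = 0.38 × 1364 = 518.1 N.
|f_req| = 76.07 ≤ 518.1 N → the block is in equilibrium; friction equals the required value.

f ≈ 76.1 N (down the incline)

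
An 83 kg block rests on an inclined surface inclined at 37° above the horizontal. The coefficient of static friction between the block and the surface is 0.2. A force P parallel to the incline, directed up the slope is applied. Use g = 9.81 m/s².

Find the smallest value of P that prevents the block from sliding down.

P_min ≈ 360 N

The block tends to slide down (tan θ > μ_s), so at the point of impending slip friction acts up-slope at its limit: f = μ_s N.
P is parallel to the surface, so N = m g cos θ = 650 N.
Along the incline: P + μ_s N = m g sin θ, so P = 490 − 0.2×650 = 360 N.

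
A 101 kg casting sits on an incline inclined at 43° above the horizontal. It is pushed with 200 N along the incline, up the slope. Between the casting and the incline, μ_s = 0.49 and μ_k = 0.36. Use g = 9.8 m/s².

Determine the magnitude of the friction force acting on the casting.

f ≈ 261 N (up the incline)

Normal force: N = m g cos θ = 101 × 9.8 × cos 43° = 723.9 N.
For equilibrium along the incline the friction force must supply f = m g sin θ − P = 675 − 200 = 475 N (positive meaning up-slope).
The static-friction ceiling is μ_s N = 0.49 × 723.9 = 354.7 N.
Since |475| > 354.7 N, static friction cannot hold it; the casting slides down the incline and kinetic friction applies: f = μ_k N = 0.36 × 723.9 = 261 N.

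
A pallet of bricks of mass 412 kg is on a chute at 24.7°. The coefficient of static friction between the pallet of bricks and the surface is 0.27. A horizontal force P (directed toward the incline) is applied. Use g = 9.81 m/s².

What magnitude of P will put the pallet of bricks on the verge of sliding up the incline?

At impending motion up the slope, friction acts down-slope at its limit: f = μ_s N.
Perpendicular to the incline: N = m g cos θ + P sin θ.
Along the incline: P cos θ = m g sin θ + μ_s N = m g sin θ + μ_s (m g cos θ + P sin θ).
Solving, P (cos θ − μ_s sin θ) = m g (sin θ + μ_s cos θ), so P = 412×9.81×(sin 24.7° + 0.27 cos 24.7°)/(cos 24.7° − 0.27 sin 24.7°) = 4040×0.6632/0.7957 = 3370 N.

P ≈ 3370 N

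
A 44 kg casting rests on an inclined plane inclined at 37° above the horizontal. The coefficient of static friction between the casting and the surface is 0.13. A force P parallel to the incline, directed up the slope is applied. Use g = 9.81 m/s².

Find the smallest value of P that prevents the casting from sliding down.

The casting tends to slide down (tan θ > μ_s), so at the point of impending slip friction acts up-slope at its limit: f = μ_s N.
P is parallel to the surface, so N = m g cos θ = 345 N.
Along the incline: P + μ_s N = m g sin θ, so P = 260 − 0.13×345 = 215 N.

P_min ≈ 215 N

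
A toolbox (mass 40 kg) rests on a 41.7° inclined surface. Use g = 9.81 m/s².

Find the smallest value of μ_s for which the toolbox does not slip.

μ_s,min ≈ 0.891

At the slip threshold m g sin θ = μ_s m g cos θ, so μ_s,min = tan θ.
μ_s,min = tan 41.7° = 0.891.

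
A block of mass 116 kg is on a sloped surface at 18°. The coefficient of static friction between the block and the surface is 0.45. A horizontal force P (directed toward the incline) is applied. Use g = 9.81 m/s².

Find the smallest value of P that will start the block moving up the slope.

At impending motion up the slope, friction acts down-slope at its limit: f = μ_s N.
Perpendicular to the incline: N = m g cos θ + P sin θ.
Along the incline: P cos θ = m g sin θ + μ_s N = m g sin θ + μ_s (m g cos θ + P sin θ).
Solving, P (cos θ − μ_s sin θ) = m g (sin θ + μ_s cos θ), so P = 116×9.81×(sin 18° + 0.45 cos 18°)/(cos 18° − 0.45 sin 18°) = 1140×0.737/0.812 = 1030 N.

P ≈ 1030 N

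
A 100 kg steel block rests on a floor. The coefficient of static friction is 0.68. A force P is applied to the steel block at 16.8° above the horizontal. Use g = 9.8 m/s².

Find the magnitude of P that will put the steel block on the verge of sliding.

N = m g − P sin α (the pull lifts the steel block).
At impending slip, P cos α = μ_s N = μ_s (m g − P sin α).
Solving: P (cos α + μ_s sin α) = μ_s m g → P = 0.68×980/(cos 16.8° + 0.68 sin 16.8°) = 666/1.154 = 578 N.

P ≈ 578 N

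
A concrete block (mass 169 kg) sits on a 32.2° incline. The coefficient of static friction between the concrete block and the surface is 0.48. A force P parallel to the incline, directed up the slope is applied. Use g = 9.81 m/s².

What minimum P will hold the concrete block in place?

The concrete block tends to slide down (tan θ > μ_s), so at the point of impending slip friction acts up-slope at its limit: f = μ_s N.
P is parallel to the surface, so N = m g cos θ = 1400 N.
Along the incline: P + μ_s N = m g sin θ, so P = 883 − 0.48×1400 = 210 N.

P_min ≈ 210 N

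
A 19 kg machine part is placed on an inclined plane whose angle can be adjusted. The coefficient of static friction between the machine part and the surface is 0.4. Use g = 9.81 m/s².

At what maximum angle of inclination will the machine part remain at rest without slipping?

At the slip threshold, m g sin θ = μ_s · m g cos θ, so tan θ = μ_s.
θ_max = arctan(0.4) = 21.8°.

θ_max ≈ 21.8°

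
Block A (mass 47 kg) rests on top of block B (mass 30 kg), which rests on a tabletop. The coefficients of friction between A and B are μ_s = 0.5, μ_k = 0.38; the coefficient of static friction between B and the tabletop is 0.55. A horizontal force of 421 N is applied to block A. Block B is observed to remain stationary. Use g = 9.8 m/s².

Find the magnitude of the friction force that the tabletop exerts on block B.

Between the blocks, N₁ = m_A g = 460.6 N.
So the A–B interface can sustain at most μ_s N₁ = 230.3 N of static friction.
Since P = 421 N > 230.3 N, A slides on B; the A–B friction is kinetic: f₁ = μ_k N₁ = 0.38×460.6 = 175 N.
B experiences an equal 175 N forward from A (third law). B is in equilibrium, so the floor supplies f₂ = 175 N of static friction (limit μ_s(m_A+m_B)g = 415 N, not exceeded).

f ≈ 175 N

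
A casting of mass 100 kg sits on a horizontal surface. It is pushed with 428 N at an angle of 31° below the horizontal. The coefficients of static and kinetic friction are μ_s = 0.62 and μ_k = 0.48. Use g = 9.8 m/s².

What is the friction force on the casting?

f ≈ 367 N

N = m g + P sin α = 980 + 428×sin 31° = 1200 N.
Horizontally, friction must balance P cos α = 366.9 N.
μ_s N = 0.62 × 1200 = 744.3 N.
Since 366.9 N does not exceed the limit, the casting stays at rest and f = 367 N.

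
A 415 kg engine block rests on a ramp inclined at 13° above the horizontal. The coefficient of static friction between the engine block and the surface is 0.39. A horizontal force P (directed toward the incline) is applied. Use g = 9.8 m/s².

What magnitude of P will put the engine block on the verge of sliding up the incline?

P ≈ 2770 N

At impending motion up the slope, friction acts down-slope at its limit: f = μ_s N.
Perpendicular to the incline: N = m g cos θ + P sin θ.
Along the incline: P cos θ = m g sin θ + μ_s N = m g sin θ + μ_s (m g cos θ + P sin θ).
Solving, P (cos θ − μ_s sin θ) = m g (sin θ + μ_s cos θ), so P = 415×9.8×(sin 13° + 0.39 cos 13°)/(cos 13° − 0.39 sin 13°) = 4070×0.605/0.8866 = 2770 N.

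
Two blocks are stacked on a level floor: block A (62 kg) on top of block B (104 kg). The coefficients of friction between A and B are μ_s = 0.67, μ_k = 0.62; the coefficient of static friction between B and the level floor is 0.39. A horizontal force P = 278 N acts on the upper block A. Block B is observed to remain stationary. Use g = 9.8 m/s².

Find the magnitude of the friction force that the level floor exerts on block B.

Between the blocks, N₁ = m_A g = 607.6 N.
So the A–B interface can sustain at most μ_s N₁ = 407.1 N of static friction.
Since P = 278 N ≤ 407.1 N, A does not slip on B; friction on A equals P = 278 N.
B experiences an equal 278 N forward from A (third law). B is in equilibrium, so the floor supplies f₂ = 278 N of static friction (limit μ_s(m_A+m_B)g = 634.5 N, not exceeded).

f ≈ 278 N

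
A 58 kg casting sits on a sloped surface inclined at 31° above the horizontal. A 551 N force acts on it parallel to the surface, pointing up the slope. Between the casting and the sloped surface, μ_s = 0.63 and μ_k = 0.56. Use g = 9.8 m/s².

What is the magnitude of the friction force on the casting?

Perpendicular to the surface, N = m g cos θ = 58·9.8·cos 31° = 487.2 N.
Parallel to the incline, ΣF = 0 gives f = m g sin θ − P = 292.7 − 551 = -258.3 N (up-slope positive).
Static friction can supply at most μ_s N = 306.9 N.
Since |-258.3| ≤ 306.9 N, static friction is sufficient; f equals the required value, not μ_s N.

f ≈ 258 N (down the incline)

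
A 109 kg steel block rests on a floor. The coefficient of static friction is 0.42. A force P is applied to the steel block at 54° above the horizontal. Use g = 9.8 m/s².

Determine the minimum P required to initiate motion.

N = m g − P sin α (the pull lifts the steel block).
At impending slip, P cos α = μ_s N = μ_s (m g − P sin α).
Solving: P (cos α + μ_s sin α) = μ_s m g → P = 0.42×1070/(cos 54° + 0.42 sin 54°) = 449/0.9276 = 484 N.

P ≈ 484 N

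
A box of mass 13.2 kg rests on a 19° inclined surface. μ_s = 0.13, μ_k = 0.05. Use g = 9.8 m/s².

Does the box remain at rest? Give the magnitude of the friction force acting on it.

N = m g cos θ = 122 N.
Down-slope weight component: m g sin θ = 42.1 N.
μ_s N = 15.9 N.
42.1 > 15.9 N, so it slides; kinetic friction f = μ_k N = 0.05×122 = 6.12 N.

f ≈ 6.12 N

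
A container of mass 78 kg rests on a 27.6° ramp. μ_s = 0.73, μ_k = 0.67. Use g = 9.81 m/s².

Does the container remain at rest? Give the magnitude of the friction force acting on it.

N = m g cos θ = 678 N.
Down-slope weight component: m g sin θ = 355 N.
μ_s N = 495 N.
355 ≤ 495 N, so it stays put; friction = 355 N.

f ≈ 355 N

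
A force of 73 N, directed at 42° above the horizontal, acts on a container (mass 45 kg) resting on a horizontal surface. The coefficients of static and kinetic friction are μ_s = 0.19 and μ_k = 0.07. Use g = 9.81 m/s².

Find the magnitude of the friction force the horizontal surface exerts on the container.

f ≈ 54.2 N

The vertical component of P reduces the normal force: N = m g − P sin α = 441.5 − 48.85 = 392.6 N.
The horizontal driving force is P cos α = 54.25 N, so equilibrium needs friction f = 54.25 N.
μ_s N = 0.19 × 392.6 = 74.59 N.
Since 54.25 N does not exceed the limit, the container stays at rest and f = 54.2 N.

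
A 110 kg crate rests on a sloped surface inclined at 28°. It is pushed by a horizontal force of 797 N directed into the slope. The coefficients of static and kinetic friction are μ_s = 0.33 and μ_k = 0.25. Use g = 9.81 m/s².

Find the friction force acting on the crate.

The horizontal push has a component P sin θ into the surface, so N = m g cos θ + P sin θ = 952.8 + 374.2 = 1327 N.
Along the incline, the net driving force (taking up-slope positive) is P cos θ − m g sin θ = 703.7 − 506.6 = 197.1 N, so equilibrium requires friction f = -197.1 N (down-slope).
Maximum static friction: μ_s N = 0.33 × 1327 = 437.9 N.
|f_req| = 197.1 ≤ 437.9 N → the crate is in equilibrium; friction equals the required value.

f ≈ 197 N (down the incline)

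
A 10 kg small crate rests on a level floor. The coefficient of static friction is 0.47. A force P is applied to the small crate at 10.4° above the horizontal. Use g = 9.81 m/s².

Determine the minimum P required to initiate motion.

P ≈ 43.2 N

N = m g − P sin α (the pull lifts the small crate).
At impending slip, P cos α = μ_s N = μ_s (m g − P sin α).
Solving: P (cos α + μ_s sin α) = μ_s m g → P = 0.47×98.1/(cos 10.4° + 0.47 sin 10.4°) = 46.1/1.068 = 43.2 N.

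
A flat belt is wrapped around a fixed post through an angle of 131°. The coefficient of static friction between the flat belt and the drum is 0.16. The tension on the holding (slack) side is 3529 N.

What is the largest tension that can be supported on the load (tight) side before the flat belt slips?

T_max ≈ 5090 N

At impending slip the capstan equation gives T₂/T₁ = e^{μβ} with β in radians.
β = 131° × π/180 = 2.286 rad.
e^{μβ} = e^{0.16×2.286} = 1.442.
T₂ = T₁ · e^{μβ} = 3529 × 1.442 = 5090 N.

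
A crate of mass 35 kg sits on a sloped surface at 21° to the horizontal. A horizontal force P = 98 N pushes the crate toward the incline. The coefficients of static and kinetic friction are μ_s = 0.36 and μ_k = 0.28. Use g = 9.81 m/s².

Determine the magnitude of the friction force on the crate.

Normal direction: N = m g cos θ + P sin θ = 355.7 N.
Along the incline, the net driving force (taking up-slope positive) is P cos θ − m g sin θ = 91.49 − 123 = -31.55 N, so equilibrium requires friction f = 31.55 N (up-slope).
The limit of static friction is μ_s N = 128 N.
Since 31.55 N is within the 128 N limit, the crate stays put and friction is exactly 31.6 N.

f ≈ 31.6 N (up the incline)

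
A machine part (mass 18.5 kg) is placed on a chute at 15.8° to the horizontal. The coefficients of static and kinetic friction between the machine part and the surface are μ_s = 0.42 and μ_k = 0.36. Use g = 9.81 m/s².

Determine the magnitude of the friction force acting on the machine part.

f ≈ 49.4 N (up the incline)

Normal force: N = m g cos θ = 18.5 × 9.81 × cos 15.8° = 174.6 N.
For equilibrium along the incline, friction must balance the weight component: f = m g sin θ = 49.41 N up the slope.
Maximum static friction available: μ_s N = 0.42 × 174.6 = 73.34 N.
Since |49.41| ≤ 73.34 N, static friction is sufficient; f equals the required value, not μ_s N.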